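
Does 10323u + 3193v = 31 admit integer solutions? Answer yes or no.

yes

gcd(10323, 3193) = 31.
31 divides 31, so integer solutions exist.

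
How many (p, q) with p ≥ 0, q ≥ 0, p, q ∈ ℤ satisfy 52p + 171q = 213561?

gcd(171, 52) = 1.
By Bézout, 52*(-23) + 171*(7) = 1.
One solution: (72, 1227).
General: p = 72 + 171t, q = 1227 - 52t.
p ≥ 0 ⇒ t ≥ 0; q ≥ 0 ⇒ t ≤ 23. So t ∈ [0, 23]: 24 solutions.

24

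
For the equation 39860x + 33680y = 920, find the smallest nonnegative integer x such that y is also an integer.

gcd(39860, 33680) = 20  (39860 = 1*33680 + 6180, 33680 = 5*6180 + 2780, 6180 = 2*2780 + 620, 2780 = 4*620 + 300, 620 = 2*300 + 20, 300 = 15*20).
20 divides 920, so solutions exist.
Back-substituting, 39860*(109) + 33680*(-129) = 20.
Scale by 920/20 = 46: (x₀, y₀) = (5014, -5934).
General solution: x = 5014 + 1684t, y = -5934 - 1993t for integer t.
x ≥ 0: smallest is 5014 mod 1684 = 1646 (at t = -2), with y = -1948.

1646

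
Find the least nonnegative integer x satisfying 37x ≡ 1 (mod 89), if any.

gcd(89, 37):
  89 = 2*37 + 15
  37 = 2*15 + 7
  15 = 2*7 + 1
  7 = 7*1
so gcd(89, 37) = 1.
1 divides 1, so solutions exist.
Back-substitute for Bézout coefficients:
  1 = 15 - 2*7
  ... = 37*(-12) + 89*(5)
So 37*(-12) ≡ 1 (mod 89); multiply by 1: x ≡ -12 (mod 89).
Smallest nonnegative: x = -12 mod 89 = 77.

77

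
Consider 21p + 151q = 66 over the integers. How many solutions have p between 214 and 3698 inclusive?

gcd(151, 21):
  151 = 7·21 + 4
  21 = 5·4 + 1
  4 = 4·1
so gcd(151, 21) = 1.
Back-substitute for Bézout coefficients:
  1 = 21 - 5·4
  ... = 21·(36) + 151·(-5)
Scale by 66: particular solution (2376, -330); reduce p mod 151: (111, -15).
General solution: p = 111 + 151t, q = -15 - 21t for integer t.
214 ≤ 111 + 151t ≤ 3698 gives t ∈ [1, 23], which is 23 values.

23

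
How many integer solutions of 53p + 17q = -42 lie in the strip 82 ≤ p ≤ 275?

gcd(53, 17):
  53 = 3·17 + 2
  17 = 8·2 + 1
  2 = 2·1
so gcd(53, 17) = 1.
Back-substitute for Bézout coefficients:
  1 = 17 - 8·2
  ... = 53·(-8) + 17·(25)
Scale by -42: particular solution (336, -1050); reduce p mod 17: (13, -43).
General solution: p = 13 + 17t, q = -43 - 53t for integer t.
82 ≤ 13 + 17t ≤ 275 gives t ∈ [5, 15], which is 11 values.

11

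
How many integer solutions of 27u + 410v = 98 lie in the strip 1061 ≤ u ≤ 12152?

27

gcd(410, 27) = 1.
By Bézout, 27×(-167) + 410×(11) = 1.
Particular solution: (34, -2).
General solution: u = 34 + 410t, v = -2 - 27t for integer t.
1061 ≤ 34 + 410t ≤ 12152 gives t ∈ [3, 29], which is 27 values.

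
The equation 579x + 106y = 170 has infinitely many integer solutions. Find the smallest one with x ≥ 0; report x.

gcd(579, 106) = 1.
1 divides 170, so solutions exist.
By Bézout, 579·(13) + 106·(-71) = 1.
Scale by 170/1 = 170: (x₀, y₀) = (2210, -12070).
General solution: x = 2210 + 106t, y = -12070 - 579t for integer t.
x ≥ 0: smallest is 2210 mod 106 = 90 (at t = -20), with y = -490.

90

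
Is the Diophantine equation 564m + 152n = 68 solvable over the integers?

yes

gcd(564, 152) = 4  (564 = 3*152 + 108, 152 = 1*108 + 44, 108 = 2*44 + 20, 44 = 2*20 + 4, 20 = 5*4).
4 divides 68, so integer solutions exist.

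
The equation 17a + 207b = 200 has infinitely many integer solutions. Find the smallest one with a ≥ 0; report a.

gcd(207, 17) = 1  (207 = 12·17 + 3, 17 = 5·3 + 2, 3 = 1·2 + 1, 2 = 2·1).
1 divides 200, so solutions exist.
Back-substituting, 17·(-73) + 207·(6) = 1.
Scale by 200/1 = 200: (a₀, b₀) = (-14600, 1200).
General solution: a = -14600 + 207t, b = 1200 - 17t for integer t.
a ≥ 0: smallest is -14600 mod 207 = 97 (at t = 71), with b = -7.

97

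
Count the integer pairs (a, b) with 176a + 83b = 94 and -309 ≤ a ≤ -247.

1

gcd(176, 83):
  176 = 2*83 + 10
  83 = 8*10 + 3
  10 = 3*3 + 1
  3 = 3*1
so gcd(176, 83) = 1.
Back-substitute for Bézout coefficients:
  1 = 10 - 3*3
  ... = 176*(25) + 83*(-53)
Scale by 94: particular solution (2350, -4982); reduce a mod 83: (26, -54).
General solution: a = 26 + 83t, b = -54 - 176t for integer t.
-309 ≤ 26 + 83t ≤ -247 gives t ∈ [-4, -4], which is 1 value.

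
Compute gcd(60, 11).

1

gcd(60, 11):
  60 = 5*11 + 5
  11 = 2*5 + 1
  5 = 5*1
so gcd(60, 11) = 1.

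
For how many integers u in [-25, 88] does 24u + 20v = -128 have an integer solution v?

23

gcd(24, 20) = 4.
By Bézout, 24×(1) + 20×(-1) = 4.
Particular solution: (3, -10).
General solution: u = 3 + 5t, v = -10 - 6t for integer t.
-25 ≤ 3 + 5t ≤ 88 gives t ∈ [-5, 17], which is 23 values.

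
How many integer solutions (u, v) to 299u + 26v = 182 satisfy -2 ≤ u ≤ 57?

30

gcd(299, 26) = 13.
By Bézout, 299*(1) + 26*(-11) = 13.
Particular solution: (0, 7).
General solution: u = 0 + 2t, v = 7 - 23t for integer t.
-2 ≤ 0 + 2t ≤ 57 gives t ∈ [-1, 28], which is 30 values.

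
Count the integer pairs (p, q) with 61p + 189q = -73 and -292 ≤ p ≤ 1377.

gcd(189, 61) = 1  (189 = 3×61 + 6, 61 = 10×6 + 1, 6 = 6×1).
Back-substituting, 61×(31) + 189×(-10) = 1.
Scale by -73: particular solution (-2263, 730); reduce p mod 189: (5, -2).
General solution: p = 5 + 189t, q = -2 - 61t for integer t.
-292 ≤ 5 + 189t ≤ 1377 gives t ∈ [-1, 7], which is 9 values.

9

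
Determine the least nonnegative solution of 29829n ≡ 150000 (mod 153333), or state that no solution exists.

17102

gcd(153333, 29829) = 3.
3 divides 150000, so solutions exist.
By Bézout, 29829·(-16439) + 153333·(3198) = 3.
So 29829·(-16439) ≡ 3 (mod 153333); multiply by 50000: n ≡ -821950000 (mod 51111).
Smallest nonnegative: n = -821950000 mod 51111 = 17102.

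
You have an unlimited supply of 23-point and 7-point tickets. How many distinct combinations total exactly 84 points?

1

Need nonnegative integers with 23j + 7k = 84.
gcd(23, 7) = 1, and 23·(-3) + 7·(10) = 1.
So (j₀, k₀) = (-252, 840); general j = -252 + 7t, k = 840 - 23t.
j ≥ 0 ⇒ t ≥ 36; k ≥ 0 ⇒ t ≤ 36. That's 1 value of t.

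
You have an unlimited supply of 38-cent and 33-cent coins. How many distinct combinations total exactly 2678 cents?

3

Need nonnegative integers with 38j + 33k = 2678.
gcd(38, 33) = 1, and 38·(-13) + 33·(15) = 1.
So (j₀, k₀) = (-34814, 40170); general j = -34814 + 33t, k = 40170 - 38t.
j ≥ 0 ⇒ t ≥ 1055; k ≥ 0 ⇒ t ≤ 1057. That's 3 values of t.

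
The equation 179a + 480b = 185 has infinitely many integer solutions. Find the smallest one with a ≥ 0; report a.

355

gcd(480, 179) = 1.
1 divides 185, so solutions exist.
By Bézout, 179·(59) + 480·(-22) = 1.
Scale by 185/1 = 185: (a₀, b₀) = (10915, -4070).
General solution: a = 10915 + 480t, b = -4070 - 179t for integer t.
a ≥ 0: smallest is 10915 mod 480 = 355 (at t = -22), with b = -132.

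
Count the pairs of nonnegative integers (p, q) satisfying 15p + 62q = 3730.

4

gcd(62, 15) = 1.
By Bézout, 15×(29) + 62×(-7) = 1.
One solution: (42, 50).
General: p = 42 + 62t, q = 50 - 15t.
p ≥ 0 ⇒ t ≥ 0; q ≥ 0 ⇒ t ≤ 3. So t ∈ [0, 3]: 4 solutions.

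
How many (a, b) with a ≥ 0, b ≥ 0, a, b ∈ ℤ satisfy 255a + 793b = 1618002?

gcd(793, 255):
  793 = 3*255 + 28
  255 = 9*28 + 3
  28 = 9*3 + 1
  3 = 3*1
so gcd(793, 255) = 1.
Back-substitute for Bézout coefficients:
  1 = 28 - 9*3
  ... = 255*(-255) + 793*(82)
Scale by 1618002: one solution is (-412590510, 132676164). Reduce a mod 793: (253, 1959).
General: a = 253 + 793t, b = 1959 - 255t.
a ≥ 0 ⇒ t ≥ 0; b ≥ 0 ⇒ t ≤ 7. So t ∈ [0, 7]: 8 solutions.

8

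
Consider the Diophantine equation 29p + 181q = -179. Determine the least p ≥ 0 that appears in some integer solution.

gcd(181, 29) = 1.
1 divides -179, so solutions exist.
By Bézout, 29×(25) + 181×(-4) = 1.
Scale by -179/1 = -179: (p₀, q₀) = (-4475, 716).
General solution: p = -4475 + 181t, q = 716 - 29t for integer t.
p ≥ 0: smallest is -4475 mod 181 = 50 (at t = 25), with q = -9.

50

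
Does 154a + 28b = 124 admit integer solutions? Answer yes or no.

no

gcd(154, 28):
  154 = 5*28 + 14
  28 = 2*14
so gcd(154, 28) = 14.
14 does not divide 124 (remainder 12), so no integer solutions.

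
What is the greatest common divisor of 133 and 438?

gcd(438, 133):
  438 = 3*133 + 39
  133 = 3*39 + 16
  39 = 2*16 + 7
  16 = 2*7 + 2
  7 = 3*2 + 1
  2 = 2*1
so gcd(438, 133) = 1.

1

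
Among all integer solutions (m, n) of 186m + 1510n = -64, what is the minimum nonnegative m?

641

gcd(1510, 186):
  1510 = 8·186 + 22
  186 = 8·22 + 10
  22 = 2·10 + 2
  10 = 5·2
so gcd(1510, 186) = 2.
2 divides -64, so solutions exist.
Back-substitute for Bézout coefficients:
  2 = 22 - 2·10
  ... = 186·(-138) + 1510·(17)
Scale by -64/2 = -32: (m₀, n₀) = (4416, -544).
General solution: m = 4416 + 755t, n = -544 - 93t for integer t.
m ≥ 0: smallest is 4416 mod 755 = 641 (at t = -5), with n = -79.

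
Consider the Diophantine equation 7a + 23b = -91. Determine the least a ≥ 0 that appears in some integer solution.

gcd(23, 7) = 1  (23 = 3·7 + 2, 7 = 3·2 + 1, 2 = 2·1).
1 divides -91, so solutions exist.
Back-substituting, 7·(10) + 23·(-3) = 1.
Scale by -91/1 = -91: (a₀, b₀) = (-910, 273).
General solution: a = -910 + 23t, b = 273 - 7t for integer t.
a ≥ 0: smallest is -910 mod 23 = 10 (at t = 40), with b = -7.

10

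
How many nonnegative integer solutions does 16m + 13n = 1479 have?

gcd(16, 13) = 1  (16 = 1×13 + 3, 13 = 4×3 + 1, 3 = 3×1).
Back-substituting, 16×(-4) + 13×(5) = 1.
Scale by 1479: one solution is (-5916, 7395). Reduce m mod 13: (12, 99).
General: m = 12 + 13t, n = 99 - 16t.
m ≥ 0 ⇒ t ≥ 0; n ≥ 0 ⇒ t ≤ 6. So t ∈ [0, 6]: 7 solutions.

7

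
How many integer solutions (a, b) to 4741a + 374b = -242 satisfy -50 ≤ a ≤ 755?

gcd(4741, 374):
  4741 = 12·374 + 253
  374 = 1·253 + 121
  253 = 2·121 + 11
  121 = 11·11
so gcd(4741, 374) = 11.
Back-substitute for Bézout coefficients:
  11 = 253 - 2·121
  ... = 4741·(3) + 374·(-38)
Scale by -22: particular solution (-66, 836); reduce a mod 34: (2, -26).
General solution: a = 2 + 34t, b = -26 - 431t for integer t.
-50 ≤ 2 + 34t ≤ 755 gives t ∈ [-1, 22], which is 24 values.

24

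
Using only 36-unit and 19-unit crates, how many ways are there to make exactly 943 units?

1

Need nonnegative integers with 36j + 19k = 943.
gcd(36, 19) = 1, and 36·(9) + 19·(-17) = 1.
So (j₀, k₀) = (8487, -16031); general j = 8487 + 19t, k = -16031 - 36t.
j ≥ 0 ⇒ t ≥ -446; k ≥ 0 ⇒ t ≤ -446. That's 1 value of t.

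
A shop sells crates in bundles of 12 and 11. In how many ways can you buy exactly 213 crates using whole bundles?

2

Need nonnegative integers with 12j + 11k = 213.
gcd(12, 11) = 1, and 12·(1) + 11·(-1) = 1.
So (j₀, k₀) = (213, -213); general j = 213 + 11t, k = -213 - 12t.
j ≥ 0 ⇒ t ≥ -19; k ≥ 0 ⇒ t ≤ -18. That's 2 values of t.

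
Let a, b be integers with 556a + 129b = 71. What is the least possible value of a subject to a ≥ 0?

5

gcd(556, 129) = 1  (556 = 4×129 + 40, 129 = 3×40 + 9, 40 = 4×9 + 4, 9 = 2×4 + 1, 4 = 4×1).
1 divides 71, so solutions exist.
Back-substituting, 556×(-29) + 129×(125) = 1.
Scale by 71/1 = 71: (a₀, b₀) = (-2059, 8875).
General solution: a = -2059 + 129t, b = 8875 - 556t for integer t.
a ≥ 0: smallest is -2059 mod 129 = 5 (at t = 16), with b = -21.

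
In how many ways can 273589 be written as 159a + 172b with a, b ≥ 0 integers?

10

gcd(172, 159) = 1.
By Bézout, 159·(-53) + 172·(49) = 1.
One solution: (71, 1525).
General: a = 71 + 172t, b = 1525 - 159t.
a ≥ 0 ⇒ t ≥ 0; b ≥ 0 ⇒ t ≤ 9. So t ∈ [0, 9]: 10 solutions.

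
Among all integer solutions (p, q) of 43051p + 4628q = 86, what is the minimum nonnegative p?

gcd(43051, 4628) = 1.
1 divides 86, so solutions exist.
By Bézout, 43051*(655) + 4628*(-6093) = 1.
Scale by 86/1 = 86: (p₀, q₀) = (56330, -523998).
General solution: p = 56330 + 4628t, q = -523998 - 43051t for integer t.
p ≥ 0: smallest is 56330 mod 4628 = 794 (at t = -12), with q = -7386.

794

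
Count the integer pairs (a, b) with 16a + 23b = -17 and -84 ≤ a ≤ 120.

9

gcd(23, 16):
  23 = 1*16 + 7
  16 = 2*7 + 2
  7 = 3*2 + 1
  2 = 2*1
so gcd(23, 16) = 1.
Back-substitute for Bézout coefficients:
  1 = 7 - 3*2
  ... = 16*(-10) + 23*(7)
Scale by -17: particular solution (170, -119); reduce a mod 23: (9, -7).
General solution: a = 9 + 23t, b = -7 - 16t for integer t.
-84 ≤ 9 + 23t ≤ 120 gives t ∈ [-4, 4], which is 9 values.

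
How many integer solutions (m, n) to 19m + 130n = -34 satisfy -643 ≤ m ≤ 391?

gcd(130, 19) = 1  (130 = 6*19 + 16, 19 = 1*16 + 3, 16 = 5*3 + 1, 3 = 3*1).
Back-substituting, 19*(-41) + 130*(6) = 1.
Scale by -34: particular solution (1394, -204); reduce m mod 130: (94, -14).
General solution: m = 94 + 130t, n = -14 - 19t for integer t.
-643 ≤ 94 + 130t ≤ 391 gives t ∈ [-5, 2], which is 8 values.

8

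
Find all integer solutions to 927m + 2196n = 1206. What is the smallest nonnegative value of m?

70

gcd(2196, 927):
  2196 = 2*927 + 342
  927 = 2*342 + 243
  342 = 1*243 + 99
  243 = 2*99 + 45
  99 = 2*45 + 9
  45 = 5*9
so gcd(2196, 927) = 9.
9 divides 1206, so solutions exist.
Back-substitute for Bézout coefficients:
  9 = 99 - 2*45
  ... = 927*(-45) + 2196*(19)
Scale by 1206/9 = 134: (m₀, n₀) = (-6030, 2546).
General solution: m = -6030 + 244t, n = 2546 - 103t for integer t.
m ≥ 0: smallest is -6030 mod 244 = 70 (at t = 25), with n = -29.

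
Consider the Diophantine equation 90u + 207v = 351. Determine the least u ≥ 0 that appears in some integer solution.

20

gcd(207, 90):
  207 = 2×90 + 27
  90 = 3×27 + 9
  27 = 3×9
so gcd(207, 90) = 9.
9 divides 351, so solutions exist.
Back-substitute for Bézout coefficients:
  9 = 90 - 3×27
  ... = 90×(7) + 207×(-3)
Scale by 351/9 = 39: (u₀, v₀) = (273, -117).
General solution: u = 273 + 23t, v = -117 - 10t for integer t.
u ≥ 0: smallest is 273 mod 23 = 20 (at t = -11), with v = -7.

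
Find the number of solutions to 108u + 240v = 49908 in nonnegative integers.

23

gcd(240, 108):
  240 = 2*108 + 24
  108 = 4*24 + 12
  24 = 2*12
so gcd(240, 108) = 12.
Back-substitute for Bézout coefficients:
  12 = 108 - 4*24
  ... = 108*(9) + 240*(-4)
Scale by 4159: one solution is (37431, -16636). Reduce u mod 20: (11, 203).
General: u = 11 + 20t, v = 203 - 9t.
u ≥ 0 ⇒ t ≥ 0; v ≥ 0 ⇒ t ≤ 22. So t ∈ [0, 22]: 23 solutions.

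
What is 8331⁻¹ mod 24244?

gcd(24244, 8331) = 1  (24244 = 2*8331 + 7582, 8331 = 1*7582 + 749, 7582 = 10*749 + 92, 749 = 8*92 + 13, 92 = 7*13 + 1, 13 = 13*1).
Back-substituting, 8331*(-1845) + 24244*(634) = 1.
So 8331*-1845 ≡ 1 (mod 24244), and -1845 mod 24244 = 22399.

22399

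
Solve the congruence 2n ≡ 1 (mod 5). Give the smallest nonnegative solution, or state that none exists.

3

gcd(5, 2) = 1  (5 = 2×2 + 1, 2 = 2×1).
1 divides 1, so solutions exist.
Back-substituting, 2×(-2) + 5×(1) = 1.
So 2×(-2) ≡ 1 (mod 5); multiply by 1: n ≡ -2 (mod 5).
Smallest nonnegative: n = -2 mod 5 = 3.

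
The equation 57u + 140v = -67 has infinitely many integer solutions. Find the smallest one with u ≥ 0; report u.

129

gcd(140, 57) = 1.
1 divides -67, so solutions exist.
By Bézout, 57×(-27) + 140×(11) = 1.
Scale by -67/1 = -67: (u₀, v₀) = (1809, -737).
General solution: u = 1809 + 140t, v = -737 - 57t for integer t.
u ≥ 0: smallest is 1809 mod 140 = 129 (at t = -12), with v = -53.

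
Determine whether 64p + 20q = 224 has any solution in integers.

gcd(64, 20) = 4  (64 = 3×20 + 4, 20 = 5×4).
4 divides 224, so integer solutions exist.

yes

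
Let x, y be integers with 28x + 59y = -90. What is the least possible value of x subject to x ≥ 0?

1

gcd(59, 28) = 1.
1 divides -90, so solutions exist.
By Bézout, 28×(19) + 59×(-9) = 1.
Scale by -90/1 = -90: (x₀, y₀) = (-1710, 810).
General solution: x = -1710 + 59t, y = 810 - 28t for integer t.
x ≥ 0: smallest is -1710 mod 59 = 1 (at t = 29), with y = -2.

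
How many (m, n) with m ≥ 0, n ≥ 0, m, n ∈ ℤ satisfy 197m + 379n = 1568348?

gcd(379, 197):
  379 = 1·197 + 182
  197 = 1·182 + 15
  182 = 12·15 + 2
  15 = 7·2 + 1
  2 = 2·1
so gcd(379, 197) = 1.
Back-substitute for Bézout coefficients:
  1 = 15 - 7·2
  ... = 197·(177) + 379·(-92)
Scale by 1568348: one solution is (277597596, -144288016). Reduce m mod 379: (183, 4043).
General: m = 183 + 379t, n = 4043 - 197t.
m ≥ 0 ⇒ t ≥ 0; n ≥ 0 ⇒ t ≤ 20. So t ∈ [0, 20]: 21 solutions.

21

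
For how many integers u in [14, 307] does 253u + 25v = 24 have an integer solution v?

11

gcd(253, 25) = 1.
By Bézout, 253×(-8) + 25×(81) = 1.
Particular solution: (8, -80).
General solution: u = 8 + 25t, v = -80 - 253t for integer t.
14 ≤ 8 + 25t ≤ 307 gives t ∈ [1, 11], which is 11 values.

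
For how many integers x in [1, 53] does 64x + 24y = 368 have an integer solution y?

18

gcd(64, 24) = 8  (64 = 2×24 + 16, 24 = 1×16 + 8, 16 = 2×8).
Back-substituting, 64×(-1) + 24×(3) = 8.
Scale by 46: particular solution (-46, 138); reduce x mod 3: (2, 10).
General solution: x = 2 + 3t, y = 10 - 8t for integer t.
1 ≤ 2 + 3t ≤ 53 gives t ∈ [0, 17], which is 18 values.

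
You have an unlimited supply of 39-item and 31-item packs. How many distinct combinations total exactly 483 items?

Need nonnegative integers with 39j + 31k = 483.
gcd(39, 31) = 1, and 39·(4) + 31·(-5) = 1.
So (j₀, k₀) = (1932, -2415); general j = 1932 + 31t, k = -2415 - 39t.
j ≥ 0 ⇒ t ≥ -62; k ≥ 0 ⇒ t ≤ -62. That's 1 value of t.

1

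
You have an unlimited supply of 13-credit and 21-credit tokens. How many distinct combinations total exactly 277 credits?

Need nonnegative integers with 13j + 21k = 277.
gcd(13, 21) = 1, and 13·(-8) + 21·(5) = 1.
So (j₀, k₀) = (-2216, 1385); general j = -2216 + 21t, k = 1385 - 13t.
j ≥ 0 ⇒ t ≥ 106; k ≥ 0 ⇒ t ≤ 106. That's 1 value of t.

1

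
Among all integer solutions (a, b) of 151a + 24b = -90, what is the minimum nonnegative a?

18

gcd(151, 24):
  151 = 6*24 + 7
  24 = 3*7 + 3
  7 = 2*3 + 1
  3 = 3*1
so gcd(151, 24) = 1.
1 divides -90, so solutions exist.
Back-substitute for Bézout coefficients:
  1 = 7 - 2*3
  ... = 151*(7) + 24*(-44)
Scale by -90/1 = -90: (a₀, b₀) = (-630, 3960).
General solution: a = -630 + 24t, b = 3960 - 151t for integer t.
a ≥ 0: smallest is -630 mod 24 = 18 (at t = 27), with b = -117.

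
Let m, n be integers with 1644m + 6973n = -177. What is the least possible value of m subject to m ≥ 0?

1565

gcd(6973, 1644) = 1.
1 divides -177, so solutions exist.
By Bézout, 1644·(1370) + 6973·(-323) = 1.
Scale by -177/1 = -177: (m₀, n₀) = (-242490, 57171).
General solution: m = -242490 + 6973t, n = 57171 - 1644t for integer t.
m ≥ 0: smallest is -242490 mod 6973 = 1565 (at t = 35), with n = -369.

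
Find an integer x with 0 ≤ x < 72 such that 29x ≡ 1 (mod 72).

gcd(72, 29) = 1.
By Bézout, 29×(5) + 72×(-2) = 1.
So 29×5 ≡ 1 (mod 72), and 5 mod 72 = 5.

5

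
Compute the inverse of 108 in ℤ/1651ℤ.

gcd(1651, 108):
  1651 = 15×108 + 31
  108 = 3×31 + 15
  31 = 2×15 + 1
  15 = 15×1
so gcd(1651, 108) = 1.
Back-substitute for Bézout coefficients:
  1 = 31 - 2×15
  ... = 108×(-107) + 1651×(7)
So 108×-107 ≡ 1 (mod 1651), and -107 mod 1651 = 1544.

1544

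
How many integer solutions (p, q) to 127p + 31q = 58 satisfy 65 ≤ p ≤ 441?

12

gcd(127, 31) = 1.
By Bézout, 127·(-10) + 31·(41) = 1.
Particular solution: (9, -35).
General solution: p = 9 + 31t, q = -35 - 127t for integer t.
65 ≤ 9 + 31t ≤ 441 gives t ∈ [2, 13], which is 12 values.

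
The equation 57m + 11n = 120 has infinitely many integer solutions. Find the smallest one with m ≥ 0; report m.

gcd(57, 11):
  57 = 5*11 + 2
  11 = 5*2 + 1
  2 = 2*1
so gcd(57, 11) = 1.
1 divides 120, so solutions exist.
Back-substitute for Bézout coefficients:
  1 = 11 - 5*2
  ... = 57*(-5) + 11*(26)
Scale by 120/1 = 120: (m₀, n₀) = (-600, 3120).
General solution: m = -600 + 11t, n = 3120 - 57t for integer t.
m ≥ 0: smallest is -600 mod 11 = 5 (at t = 55), with n = -15.

5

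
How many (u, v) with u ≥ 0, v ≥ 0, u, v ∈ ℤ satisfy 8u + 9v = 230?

3

gcd(9, 8) = 1.
By Bézout, 8·(-1) + 9·(1) = 1.
One solution: (4, 22).
General: u = 4 + 9t, v = 22 - 8t.
u ≥ 0 ⇒ t ≥ 0; v ≥ 0 ⇒ t ≤ 2. So t ∈ [0, 2]: 3 solutions.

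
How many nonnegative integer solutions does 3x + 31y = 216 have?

gcd(31, 3):
  31 = 10·3 + 1
  3 = 3·1
so gcd(31, 3) = 1.
Back-substitute for Bézout coefficients:
  1 = 31 - 10·3
  ... = 3·(-10) + 31·(1)
Scale by 216: one solution is (-2160, 216). Reduce x mod 31: (10, 6).
General: x = 10 + 31t, y = 6 - 3t.
x ≥ 0 ⇒ t ≥ 0; y ≥ 0 ⇒ t ≤ 2. So t ∈ [0, 2]: 3 solutions.

3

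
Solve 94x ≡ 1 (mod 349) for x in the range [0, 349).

26

gcd(349, 94) = 1.
By Bézout, 94·(26) + 349·(-7) = 1.
So 94·26 ≡ 1 (mod 349), and 26 mod 349 = 26.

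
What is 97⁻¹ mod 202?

gcd(202, 97):
  202 = 2×97 + 8
  97 = 12×8 + 1
  8 = 8×1
so gcd(202, 97) = 1.
Back-substitute for Bézout coefficients:
  1 = 97 - 12×8
  ... = 97×(25) + 202×(-12)
So 97×25 ≡ 1 (mod 202), and 25 mod 202 = 25.

25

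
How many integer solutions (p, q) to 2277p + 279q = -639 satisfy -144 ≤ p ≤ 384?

17

gcd(2277, 279) = 9  (2277 = 8·279 + 45, 279 = 6·45 + 9, 45 = 5·9).
Back-substituting, 2277·(-6) + 279·(49) = 9.
Scale by -71: particular solution (426, -3479); reduce p mod 31: (23, -190).
General solution: p = 23 + 31t, q = -190 - 253t for integer t.
-144 ≤ 23 + 31t ≤ 384 gives t ∈ [-5, 11], which is 17 values.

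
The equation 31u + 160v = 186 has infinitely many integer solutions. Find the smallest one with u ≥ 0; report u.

gcd(160, 31):
  160 = 5·31 + 5
  31 = 6·5 + 1
  5 = 5·1
so gcd(160, 31) = 1.
1 divides 186, so solutions exist.
Back-substitute for Bézout coefficients:
  1 = 31 - 6·5
  ... = 31·(31) + 160·(-6)
Scale by 186/1 = 186: (u₀, v₀) = (5766, -1116).
General solution: u = 5766 + 160t, v = -1116 - 31t for integer t.
u ≥ 0: smallest is 5766 mod 160 = 6 (at t = -36), with v = 0.

6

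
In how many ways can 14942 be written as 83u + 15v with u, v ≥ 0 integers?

12

gcd(83, 15) = 1.
By Bézout, 83×(2) + 15×(-11) = 1.
One solution: (4, 974).
General: u = 4 + 15t, v = 974 - 83t.
u ≥ 0 ⇒ t ≥ 0; v ≥ 0 ⇒ t ≤ 11. So t ∈ [0, 11]: 12 solutions.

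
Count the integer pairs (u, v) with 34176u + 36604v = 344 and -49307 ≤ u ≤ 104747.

17

gcd(36604, 34176) = 4  (36604 = 1*34176 + 2428, 34176 = 14*2428 + 184, 2428 = 13*184 + 36, 184 = 5*36 + 4, 36 = 9*4).
Back-substituting, 34176*(995) + 36604*(-929) = 4.
Scale by 86: particular solution (85570, -79894); reduce u mod 9151: (3211, -2998).
General solution: u = 3211 + 9151t, v = -2998 - 8544t for integer t.
-49307 ≤ 3211 + 9151t ≤ 104747 gives t ∈ [-5, 11], which is 17 values.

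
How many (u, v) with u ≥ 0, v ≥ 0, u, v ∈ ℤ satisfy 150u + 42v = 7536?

7

gcd(150, 42):
  150 = 3·42 + 24
  42 = 1·24 + 18
  24 = 1·18 + 6
  18 = 3·6
so gcd(150, 42) = 6.
Back-substitute for Bézout coefficients:
  6 = 24 - 1·18
  ... = 150·(2) + 42·(-7)
Scale by 1256: one solution is (2512, -8792). Reduce u mod 7: (6, 158).
General: u = 6 + 7t, v = 158 - 25t.
u ≥ 0 ⇒ t ≥ 0; v ≥ 0 ⇒ t ≤ 6. So t ∈ [0, 6]: 7 solutions.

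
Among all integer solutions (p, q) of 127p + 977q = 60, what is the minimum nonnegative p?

839

gcd(977, 127):
  977 = 7*127 + 88
  127 = 1*88 + 39
  88 = 2*39 + 10
  39 = 3*10 + 9
  10 = 1*9 + 1
  9 = 9*1
so gcd(977, 127) = 1.
1 divides 60, so solutions exist.
Back-substitute for Bézout coefficients:
  1 = 10 - 1*9
  ... = 127*(-100) + 977*(13)
Scale by 60/1 = 60: (p₀, q₀) = (-6000, 780).
General solution: p = -6000 + 977t, q = 780 - 127t for integer t.
p ≥ 0: smallest is -6000 mod 977 = 839 (at t = 7), with q = -109.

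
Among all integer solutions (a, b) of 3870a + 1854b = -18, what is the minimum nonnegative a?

gcd(3870, 1854) = 18.
18 divides -18, so solutions exist.
By Bézout, 3870*(23) + 1854*(-48) = 18.
Scale by -18/18 = -1: (a₀, b₀) = (-23, 48).
General solution: a = -23 + 103t, b = 48 - 215t for integer t.
a ≥ 0: smallest is -23 mod 103 = 80 (at t = 1), with b = -167.

80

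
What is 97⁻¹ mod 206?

gcd(206, 97) = 1  (206 = 2×97 + 12, 97 = 8×12 + 1, 12 = 12×1).
Back-substituting, 97×(17) + 206×(-8) = 1.
So 97×17 ≡ 1 (mod 206), and 17 mod 206 = 17.

17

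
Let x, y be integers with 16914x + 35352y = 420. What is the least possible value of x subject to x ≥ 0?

4778

gcd(35352, 16914):
  35352 = 2·16914 + 1524
  16914 = 11·1524 + 150
  1524 = 10·150 + 24
  150 = 6·24 + 6
  24 = 4·6
so gcd(35352, 16914) = 6.
6 divides 420, so solutions exist.
Back-substitute for Bézout coefficients:
  6 = 150 - 6·24
  ... = 16914·(1415) + 35352·(-677)
Scale by 420/6 = 70: (x₀, y₀) = (99050, -47390).
General solution: x = 99050 + 5892t, y = -47390 - 2819t for integer t.
x ≥ 0: smallest is 99050 mod 5892 = 4778 (at t = -16), with y = -2286.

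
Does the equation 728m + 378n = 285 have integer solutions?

no

gcd(728, 378) = 14  (728 = 1*378 + 350, 378 = 1*350 + 28, 350 = 12*28 + 14, 28 = 2*14).
14 does not divide 285 (remainder 5), so no integer solutions.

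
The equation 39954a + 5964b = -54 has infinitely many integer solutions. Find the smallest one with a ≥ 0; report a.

gcd(39954, 5964):
  39954 = 6×5964 + 4170
  5964 = 1×4170 + 1794
  4170 = 2×1794 + 582
  1794 = 3×582 + 48
  582 = 12×48 + 6
  48 = 8×6
so gcd(39954, 5964) = 6.
6 divides -54, so solutions exist.
Back-substitute for Bézout coefficients:
  6 = 582 - 12×48
  ... = 39954×(123) + 5964×(-824)
Scale by -54/6 = -9: (a₀, b₀) = (-1107, 7416).
General solution: a = -1107 + 994t, b = 7416 - 6659t for integer t.
a ≥ 0: smallest is -1107 mod 994 = 881 (at t = 2), with b = -5902.

881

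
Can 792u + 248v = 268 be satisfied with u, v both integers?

gcd(792, 248):
  792 = 3*248 + 48
  248 = 5*48 + 8
  48 = 6*8
so gcd(792, 248) = 8.
8 does not divide 268 (remainder 4), so no integer solutions.

no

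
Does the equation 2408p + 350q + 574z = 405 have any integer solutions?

gcd(2408, 350) = 14  (2408 = 6*350 + 308, 350 = 1*308 + 42, 308 = 7*42 + 14, 42 = 3*14).
gcd(14, 574) = 14.
14 does not divide 405 (remainder 13), so no integer solutions.

no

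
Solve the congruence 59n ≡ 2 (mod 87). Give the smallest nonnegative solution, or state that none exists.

31

gcd(87, 59):
  87 = 1·59 + 28
  59 = 2·28 + 3
  28 = 9·3 + 1
  3 = 3·1
so gcd(87, 59) = 1.
1 divides 2, so solutions exist.
Back-substitute for Bézout coefficients:
  1 = 28 - 9·3
  ... = 59·(-28) + 87·(19)
So 59·(-28) ≡ 1 (mod 87); multiply by 2: n ≡ -56 (mod 87).
Smallest nonnegative: n = -56 mod 87 = 31.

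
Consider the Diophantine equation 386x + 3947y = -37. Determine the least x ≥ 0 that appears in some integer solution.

3180

gcd(3947, 386) = 1.
1 divides -37, so solutions exist.
By Bézout, 386×(-726) + 3947×(71) = 1.
Scale by -37/1 = -37: (x₀, y₀) = (26862, -2627).
General solution: x = 26862 + 3947t, y = -2627 - 386t for integer t.
x ≥ 0: smallest is 26862 mod 3947 = 3180 (at t = -6), with y = -311.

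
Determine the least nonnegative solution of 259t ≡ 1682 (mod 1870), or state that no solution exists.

gcd(1870, 259):
  1870 = 7*259 + 57
  259 = 4*57 + 31
  57 = 1*31 + 26
  31 = 1*26 + 5
  26 = 5*5 + 1
  5 = 5*1
so gcd(1870, 259) = 1.
1 divides 1682, so solutions exist.
Back-substitute for Bézout coefficients:
  1 = 26 - 5*5
  ... = 259*(-361) + 1870*(50)
So 259*(-361) ≡ 1 (mod 1870); multiply by 1682: t ≡ -607202 (mod 1870).
Smallest nonnegative: t = -607202 mod 1870 = 548.

548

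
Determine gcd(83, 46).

1

gcd(83, 46) = 1  (83 = 1·46 + 37, 46 = 1·37 + 9, 37 = 4·9 + 1, 9 = 9·1).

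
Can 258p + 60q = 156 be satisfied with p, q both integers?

yes

gcd(258, 60):
  258 = 4×60 + 18
  60 = 3×18 + 6
  18 = 3×6
so gcd(258, 60) = 6.
6 divides 156, so integer solutions exist.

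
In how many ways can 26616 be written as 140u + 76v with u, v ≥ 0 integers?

gcd(140, 76) = 4.
By Bézout, 140×(6) + 76×(-11) = 4.
One solution: (5, 341).
General: u = 5 + 19t, v = 341 - 35t.
u ≥ 0 ⇒ t ≥ 0; v ≥ 0 ⇒ t ≤ 9. So t ∈ [0, 9]: 10 solutions.

10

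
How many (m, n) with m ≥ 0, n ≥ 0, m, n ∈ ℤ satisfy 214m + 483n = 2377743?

23

gcd(483, 214) = 1  (483 = 2×214 + 55, 214 = 3×55 + 49, 55 = 1×49 + 6, 49 = 8×6 + 1, 6 = 6×1).
Back-substituting, 214×(79) + 483×(-35) = 1.
Scale by 2377743: one solution is (187841697, -83221005). Reduce m mod 483: (99, 4879).
General: m = 99 + 483t, n = 4879 - 214t.
m ≥ 0 ⇒ t ≥ 0; n ≥ 0 ⇒ t ≤ 22. So t ∈ [0, 22]: 23 solutions.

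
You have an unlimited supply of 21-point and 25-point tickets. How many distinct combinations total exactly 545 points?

Need nonnegative integers with 21j + 25k = 545.
gcd(21, 25) = 1, and 21·(6) + 25·(-5) = 1.
So (j₀, k₀) = (3270, -2725); general j = 3270 + 25t, k = -2725 - 21t.
j ≥ 0 ⇒ t ≥ -130; k ≥ 0 ⇒ t ≤ -130. That's 1 value of t.

1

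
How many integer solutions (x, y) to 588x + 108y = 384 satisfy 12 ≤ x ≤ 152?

gcd(588, 108) = 12.
By Bézout, 588*(-2) + 108*(11) = 12.
Particular solution: (8, -40).
General solution: x = 8 + 9t, y = -40 - 49t for integer t.
12 ≤ 8 + 9t ≤ 152 gives t ∈ [1, 16], which is 16 values.

16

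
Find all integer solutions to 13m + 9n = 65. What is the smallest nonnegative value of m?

gcd(13, 9):
  13 = 1·9 + 4
  9 = 2·4 + 1
  4 = 4·1
so gcd(13, 9) = 1.
1 divides 65, so solutions exist.
Back-substitute for Bézout coefficients:
  1 = 9 - 2·4
  ... = 13·(-2) + 9·(3)
Scale by 65/1 = 65: (m₀, n₀) = (-130, 195).
General solution: m = -130 + 9t, n = 195 - 13t for integer t.
m ≥ 0: smallest is -130 mod 9 = 5 (at t = 15), with n = 0.

5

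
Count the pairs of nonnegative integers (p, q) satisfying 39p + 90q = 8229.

gcd(90, 39) = 3.
By Bézout, 39×(7) + 90×(-3) = 3.
One solution: (1, 91).
General: p = 1 + 30t, q = 91 - 13t.
p ≥ 0 ⇒ t ≥ 0; q ≥ 0 ⇒ t ≤ 7. So t ∈ [0, 7]: 8 solutions.

8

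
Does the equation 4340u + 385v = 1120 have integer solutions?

gcd(4340, 385) = 35  (4340 = 11·385 + 105, 385 = 3·105 + 70, 105 = 1·70 + 35, 70 = 2·35).
35 divides 1120, so integer solutions exist.

yes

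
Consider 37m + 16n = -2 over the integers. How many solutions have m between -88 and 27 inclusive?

7

gcd(37, 16) = 1  (37 = 2×16 + 5, 16 = 3×5 + 1, 5 = 5×1).
Back-substituting, 37×(-3) + 16×(7) = 1.
Scale by -2: particular solution (6, -14); reduce m mod 16: (6, -14).
General solution: m = 6 + 16t, n = -14 - 37t for integer t.
-88 ≤ 6 + 16t ≤ 27 gives t ∈ [-5, 1], which is 7 values.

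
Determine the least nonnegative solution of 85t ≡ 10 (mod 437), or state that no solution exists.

360

gcd(437, 85) = 1  (437 = 5·85 + 12, 85 = 7·12 + 1, 12 = 12·1).
1 divides 10, so solutions exist.
Back-substituting, 85·(36) + 437·(-7) = 1.
So 85·(36) ≡ 1 (mod 437); multiply by 10: t ≡ 360 (mod 437).
Smallest nonnegative: t = 360 mod 437 = 360.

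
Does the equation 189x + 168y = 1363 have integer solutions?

gcd(189, 168) = 21  (189 = 1·168 + 21, 168 = 8·21).
21 does not divide 1363 (remainder 19), so no integer solutions.

no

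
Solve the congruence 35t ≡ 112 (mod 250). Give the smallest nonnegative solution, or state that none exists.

no solution

gcd(250, 35) = 5  (250 = 7×35 + 5, 35 = 7×5).
5 does not divide 112, so the congruence has no solution.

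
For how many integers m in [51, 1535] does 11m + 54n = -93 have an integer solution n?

gcd(54, 11):
  54 = 4·11 + 10
  11 = 1·10 + 1
  10 = 10·1
so gcd(54, 11) = 1.
Back-substitute for Bézout coefficients:
  1 = 11 - 1·10
  ... = 11·(5) + 54·(-1)
Scale by -93: particular solution (-465, 93); reduce m mod 54: (21, -6).
General solution: m = 21 + 54t, n = -6 - 11t for integer t.
51 ≤ 21 + 54t ≤ 1535 gives t ∈ [1, 28], which is 28 values.

28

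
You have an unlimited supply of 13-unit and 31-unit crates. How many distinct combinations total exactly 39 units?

1

Need nonnegative integers with 13j + 31k = 39.
gcd(13, 31) = 1, and 13·(12) + 31·(-5) = 1.
So (j₀, k₀) = (468, -195); general j = 468 + 31t, k = -195 - 13t.
j ≥ 0 ⇒ t ≥ -15; k ≥ 0 ⇒ t ≤ -15. That's 1 value of t.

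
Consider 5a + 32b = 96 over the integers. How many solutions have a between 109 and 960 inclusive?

gcd(32, 5) = 1  (32 = 6*5 + 2, 5 = 2*2 + 1, 2 = 2*1).
Back-substituting, 5*(13) + 32*(-2) = 1.
Scale by 96: particular solution (1248, -192); reduce a mod 32: (0, 3).
General solution: a = 0 + 32t, b = 3 - 5t for integer t.
109 ≤ 0 + 32t ≤ 960 gives t ∈ [4, 30], which is 27 values.

27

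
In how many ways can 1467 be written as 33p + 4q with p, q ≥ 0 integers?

gcd(33, 4) = 1.
By Bézout, 33·(1) + 4·(-8) = 1.
One solution: (3, 342).
General: p = 3 + 4t, q = 342 - 33t.
p ≥ 0 ⇒ t ≥ 0; q ≥ 0 ⇒ t ≤ 10. So t ∈ [0, 10]: 11 solutions.

11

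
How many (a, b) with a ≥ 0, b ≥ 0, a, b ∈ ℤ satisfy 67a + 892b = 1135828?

19

gcd(892, 67) = 1.
By Bézout, 67*(-213) + 892*(16) = 1.
One solution: (444, 1240).
General: a = 444 + 892t, b = 1240 - 67t.
a ≥ 0 ⇒ t ≥ 0; b ≥ 0 ⇒ t ≤ 18. So t ∈ [0, 18]: 19 solutions.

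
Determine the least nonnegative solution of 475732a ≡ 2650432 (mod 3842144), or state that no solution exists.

gcd(3842144, 475732) = 4.
4 divides 2650432, so solutions exist.
By Bézout, 475732·(-135843) + 3842144·(16820) = 4.
So 475732·(-135843) ≡ 4 (mod 3842144); multiply by 662608: a ≡ -90010658544 (mod 960536).
Smallest nonnegative: a = -90010658544 mod 960536 = 209480.

209480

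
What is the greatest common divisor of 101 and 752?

1

gcd(752, 101) = 1  (752 = 7·101 + 45, 101 = 2·45 + 11, 45 = 4·11 + 1, 11 = 11·1).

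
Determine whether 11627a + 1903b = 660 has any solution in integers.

gcd(11627, 1903) = 11  (11627 = 6×1903 + 209, 1903 = 9×209 + 22, 209 = 9×22 + 11, 22 = 2×11).
11 divides 660, so integer solutions exist.

yes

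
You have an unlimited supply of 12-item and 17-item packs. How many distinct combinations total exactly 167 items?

1

Need nonnegative integers with 12j + 17k = 167.
gcd(12, 17) = 1, and 12·(-7) + 17·(5) = 1.
So (j₀, k₀) = (-1169, 835); general j = -1169 + 17t, k = 835 - 12t.
j ≥ 0 ⇒ t ≥ 69; k ≥ 0 ⇒ t ≤ 69. That's 1 value of t.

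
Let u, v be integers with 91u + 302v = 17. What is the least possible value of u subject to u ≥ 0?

269

gcd(302, 91):
  302 = 3·91 + 29
  91 = 3·29 + 4
  29 = 7·4 + 1
  4 = 4·1
so gcd(302, 91) = 1.
1 divides 17, so solutions exist.
Back-substitute for Bézout coefficients:
  1 = 29 - 7·4
  ... = 91·(-73) + 302·(22)
Scale by 17/1 = 17: (u₀, v₀) = (-1241, 374).
General solution: u = -1241 + 302t, v = 374 - 91t for integer t.
u ≥ 0: smallest is -1241 mod 302 = 269 (at t = 5), with v = -81.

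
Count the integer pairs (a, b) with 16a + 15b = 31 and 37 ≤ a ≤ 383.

23

gcd(16, 15) = 1  (16 = 1*15 + 1, 15 = 15*1).
Back-substituting, 16*(1) + 15*(-1) = 1.
Scale by 31: particular solution (31, -31); reduce a mod 15: (1, 1).
General solution: a = 1 + 15t, b = 1 - 16t for integer t.
37 ≤ 1 + 15t ≤ 383 gives t ∈ [3, 25], which is 23 values.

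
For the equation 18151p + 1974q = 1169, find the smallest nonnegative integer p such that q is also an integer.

gcd(18151, 1974):
  18151 = 9·1974 + 385
  1974 = 5·385 + 49
  385 = 7·49 + 42
  49 = 1·42 + 7
  42 = 6·7
so gcd(18151, 1974) = 7.
7 divides 1169, so solutions exist.
Back-substitute for Bézout coefficients:
  7 = 49 - 1·42
  ... = 18151·(-41) + 1974·(377)
Scale by 1169/7 = 167: (p₀, q₀) = (-6847, 62959).
General solution: p = -6847 + 282t, q = 62959 - 2593t for integer t.
p ≥ 0: smallest is -6847 mod 282 = 203 (at t = 25), with q = -1866.

203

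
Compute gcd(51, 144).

3

gcd(144, 51) = 3  (144 = 2*51 + 42, 51 = 1*42 + 9, 42 = 4*9 + 6, 9 = 1*6 + 3, 6 = 2*3).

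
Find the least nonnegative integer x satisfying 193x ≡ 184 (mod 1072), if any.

gcd(1072, 193) = 1  (1072 = 5·193 + 107, 193 = 1·107 + 86, 107 = 1·86 + 21, 86 = 4·21 + 2, 21 = 10·2 + 1, 2 = 2·1).
1 divides 184, so solutions exist.
Back-substituting, 193·(-511) + 1072·(92) = 1.
So 193·(-511) ≡ 1 (mod 1072); multiply by 184: x ≡ -94024 (mod 1072).
Smallest nonnegative: x = -94024 mod 1072 = 312.

312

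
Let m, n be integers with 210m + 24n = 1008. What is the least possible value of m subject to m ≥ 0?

gcd(210, 24) = 6.
6 divides 1008, so solutions exist.
By Bézout, 210·(-1) + 24·(9) = 6.
Scale by 1008/6 = 168: (m₀, n₀) = (-168, 1512).
General solution: m = -168 + 4t, n = 1512 - 35t for integer t.
m ≥ 0: smallest is -168 mod 4 = 0 (at t = 42), with n = 42.

0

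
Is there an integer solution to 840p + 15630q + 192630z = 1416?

gcd(15630, 840) = 30.
gcd(30, 192630) = 30.
30 does not divide 1416 (remainder 6), so no integer solutions.

no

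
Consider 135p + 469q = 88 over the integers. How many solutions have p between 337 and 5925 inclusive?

12

gcd(469, 135) = 1  (469 = 3×135 + 64, 135 = 2×64 + 7, 64 = 9×7 + 1, 7 = 7×1).
Back-substituting, 135×(-66) + 469×(19) = 1.
Scale by 88: particular solution (-5808, 1672); reduce p mod 469: (289, -83).
General solution: p = 289 + 469t, q = -83 - 135t for integer t.
337 ≤ 289 + 469t ≤ 5925 gives t ∈ [1, 12], which is 12 values.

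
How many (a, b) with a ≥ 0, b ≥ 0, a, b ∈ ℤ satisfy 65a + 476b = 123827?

4

gcd(476, 65):
  476 = 7×65 + 21
  65 = 3×21 + 2
  21 = 10×2 + 1
  2 = 2×1
so gcd(476, 65) = 1.
Back-substitute for Bézout coefficients:
  1 = 21 - 10×2
  ... = 65×(-227) + 476×(31)
Scale by 123827: one solution is (-28108729, 3838637). Reduce a mod 476: (23, 257).
General: a = 23 + 476t, b = 257 - 65t.
a ≥ 0 ⇒ t ≥ 0; b ≥ 0 ⇒ t ≤ 3. So t ∈ [0, 3]: 4 solutions.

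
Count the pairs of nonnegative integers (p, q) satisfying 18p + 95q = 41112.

gcd(95, 18) = 1  (95 = 5×18 + 5, 18 = 3×5 + 3, 5 = 1×3 + 2, 3 = 1×2 + 1, 2 = 2×1).
Back-substituting, 18×(37) + 95×(-7) = 1.
Scale by 41112: one solution is (1521144, -287784). Reduce p mod 95: (4, 432).
General: p = 4 + 95t, q = 432 - 18t.
p ≥ 0 ⇒ t ≥ 0; q ≥ 0 ⇒ t ≤ 24. So t ∈ [0, 24]: 25 solutions.

25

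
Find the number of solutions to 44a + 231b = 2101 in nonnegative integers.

2

gcd(231, 44) = 11  (231 = 5*44 + 11, 44 = 4*11).
Back-substituting, 44*(-5) + 231*(1) = 11.
Scale by 191: one solution is (-955, 191). Reduce a mod 21: (11, 7).
General: a = 11 + 21t, b = 7 - 4t.
a ≥ 0 ⇒ t ≥ 0; b ≥ 0 ⇒ t ≤ 1. So t ∈ [0, 1]: 2 solutions.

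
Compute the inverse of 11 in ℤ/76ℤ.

7

gcd(76, 11) = 1.
By Bézout, 11×(7) + 76×(-1) = 1.
So 11×7 ≡ 1 (mod 76), and 7 mod 76 = 7.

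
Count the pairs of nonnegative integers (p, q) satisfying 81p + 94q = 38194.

gcd(94, 81) = 1  (94 = 1*81 + 13, 81 = 6*13 + 3, 13 = 4*3 + 1, 3 = 3*1).
Back-substituting, 81*(-29) + 94*(25) = 1.
Scale by 38194: one solution is (-1107626, 954850). Reduce p mod 94: (70, 346).
General: p = 70 + 94t, q = 346 - 81t.
p ≥ 0 ⇒ t ≥ 0; q ≥ 0 ⇒ t ≤ 4. So t ∈ [0, 4]: 5 solutions.

5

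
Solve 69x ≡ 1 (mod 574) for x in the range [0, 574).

391

gcd(574, 69) = 1  (574 = 8·69 + 22, 69 = 3·22 + 3, 22 = 7·3 + 1, 3 = 3·1).
Back-substituting, 69·(-183) + 574·(22) = 1.
So 69·-183 ≡ 1 (mod 574), and -183 mod 574 = 391.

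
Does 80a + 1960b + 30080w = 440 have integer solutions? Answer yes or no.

yes

gcd(1960, 80) = 40.
gcd(40, 30080) = 40.
40 divides 440, so integer solutions exist.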